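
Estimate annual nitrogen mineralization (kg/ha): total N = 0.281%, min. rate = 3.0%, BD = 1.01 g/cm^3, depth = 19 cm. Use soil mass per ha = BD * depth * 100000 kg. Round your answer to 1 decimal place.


Step 1: Soil mass per ha = BD * depth * 100000 = 1.01 * 19 * 100000 = 1919000 kg
Step 2: Total N pool = soil mass * N%/100 = 1919000 * 0.281/100 = 5392.39 kg/ha
Step 3: N mineralized = N pool * rate%/100 = 5392.39 * 3.0/100 = 161.8 kg/ha/yr

161.8


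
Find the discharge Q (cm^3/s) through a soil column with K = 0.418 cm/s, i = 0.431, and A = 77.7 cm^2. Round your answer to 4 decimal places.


Step 1: Apply Darcy's law: Q = K * i * A
Step 2: Q = 0.418 * 0.431 * 77.7
Step 3: Q = 13.9983 cm^3/s

13.9983


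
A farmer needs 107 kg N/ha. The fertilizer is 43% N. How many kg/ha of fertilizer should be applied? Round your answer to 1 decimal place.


Step 1: Fertilizer rate = target N / (N content / 100)
Step 2: Rate = 107 / (43 / 100)
Step 3: Rate = 107 / 0.43
Step 4: Rate = 248.8 kg/ha

248.8


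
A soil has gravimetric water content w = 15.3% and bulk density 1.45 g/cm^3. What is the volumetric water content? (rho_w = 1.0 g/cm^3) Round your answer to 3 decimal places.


Step 1: theta = (w / 100) * BD / rho_w
Step 2: theta = (15.3 / 100) * 1.45 / 1.0
Step 3: theta = 0.153 * 1.45
Step 4: theta = 0.222

0.222


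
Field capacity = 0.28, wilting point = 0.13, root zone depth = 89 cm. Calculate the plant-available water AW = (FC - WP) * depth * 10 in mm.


Step 1: Available water = (FC - WP) * depth * 10
Step 2: AW = (0.28 - 0.13) * 89 * 10
Step 3: AW = 0.15 * 89 * 10
Step 4: AW = 133.5 mm

133.5


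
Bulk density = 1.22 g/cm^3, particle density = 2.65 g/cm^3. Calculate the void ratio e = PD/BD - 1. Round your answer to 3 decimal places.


Step 1: e = PD / BD - 1
Step 2: e = 2.65 / 1.22 - 1
Step 3: e = 2.17213 - 1
Step 4: e = 1.172

1.172


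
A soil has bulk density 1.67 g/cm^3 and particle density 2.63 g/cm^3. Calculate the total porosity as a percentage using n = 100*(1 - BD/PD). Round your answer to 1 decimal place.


Step 1: Formula: n = 100 * (1 - BD / PD)
Step 2: n = 100 * (1 - 1.67 / 2.63)
Step 3: n = 100 * (1 - 0.63498)
Step 4: n = 36.5%

36.5


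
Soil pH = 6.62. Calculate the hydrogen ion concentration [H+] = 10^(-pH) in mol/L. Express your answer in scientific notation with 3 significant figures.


Step 1: [H+] = 10^(-pH)
Step 2: [H+] = 10^(-6.62)
Step 3: [H+] = 2.40e-07 mol/L

2.40e-07


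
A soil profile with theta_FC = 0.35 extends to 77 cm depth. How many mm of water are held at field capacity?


Step 1: Water (mm) = theta_FC * depth (cm) * 10
Step 2: Water = 0.35 * 77 * 10
Step 3: Water = 269.5 mm

269.5


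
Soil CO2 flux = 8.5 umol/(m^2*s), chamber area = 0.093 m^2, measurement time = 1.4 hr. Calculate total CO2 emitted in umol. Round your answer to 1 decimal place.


Step 1: Convert time to seconds: 1.4 hr * 3600 = 5040.0 s
Step 2: Total = flux * area * time_s
Step 3: Total = 8.5 * 0.093 * 5040.0
Step 4: Total = 3984.1 umol

3984.1


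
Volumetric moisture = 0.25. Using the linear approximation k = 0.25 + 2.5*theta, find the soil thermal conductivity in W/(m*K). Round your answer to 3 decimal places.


Step 1: k = 0.25 + 2.5 * theta
Step 2: k = 0.25 + 2.5 * 0.25
Step 3: k = 0.25 + 0.625
Step 4: k = 0.875 W/(m*K)

0.875


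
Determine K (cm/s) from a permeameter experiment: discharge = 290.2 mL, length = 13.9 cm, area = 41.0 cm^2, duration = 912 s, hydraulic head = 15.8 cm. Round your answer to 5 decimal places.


Step 1: K = Q * L / (A * t * h)
Step 2: Numerator = 290.2 * 13.9 = 4033.78
Step 3: Denominator = 41.0 * 912 * 15.8 = 590793.6
Step 4: K = 4033.78 / 590793.6 = 0.00683 cm/s

0.00683


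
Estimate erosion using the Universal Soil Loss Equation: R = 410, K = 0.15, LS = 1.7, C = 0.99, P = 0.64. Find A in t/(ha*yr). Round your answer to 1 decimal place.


Step 1: A = R * K * LS * C * P
Step 2: R * K = 410 * 0.15 = 61.5
Step 3: (R*K) * LS = 61.5 * 1.7 = 104.55
Step 4: * C * P = 104.55 * 0.99 * 0.64 = 66.2
Step 5: A = 66.2 t/(ha*yr)

66.2


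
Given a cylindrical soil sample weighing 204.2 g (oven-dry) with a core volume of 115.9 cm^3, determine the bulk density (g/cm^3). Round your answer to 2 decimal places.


Step 1: Identify the formula: BD = dry mass / volume
Step 2: Substitute values: BD = 204.2 / 115.9
Step 3: BD = 1.76 g/cm^3

1.76


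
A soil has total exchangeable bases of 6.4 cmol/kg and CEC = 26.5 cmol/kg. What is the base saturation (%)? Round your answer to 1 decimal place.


Step 1: BS = 100 * (sum of bases) / CEC
Step 2: BS = 100 * 6.4 / 26.5
Step 3: BS = 24.2%

24.2


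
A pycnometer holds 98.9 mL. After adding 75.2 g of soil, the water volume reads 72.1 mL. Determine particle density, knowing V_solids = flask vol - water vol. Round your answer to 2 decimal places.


Step 1: Volume of solids = flask volume - water volume with soil
Step 2: V_solids = 98.9 - 72.1 = 26.8 mL
Step 3: Particle density = mass / V_solids = 75.2 / 26.8 = 2.81 g/cm^3

2.81


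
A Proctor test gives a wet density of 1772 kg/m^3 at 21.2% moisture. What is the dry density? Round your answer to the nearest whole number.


Step 1: Dry density = wet density / (1 + w/100)
Step 2: Dry density = 1772 / (1 + 21.2/100)
Step 3: Dry density = 1772 / 1.212
Step 4: Dry density = 1462 kg/m^3

1462


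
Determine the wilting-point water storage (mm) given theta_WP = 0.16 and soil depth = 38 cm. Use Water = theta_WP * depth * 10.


Step 1: Water (mm) = theta_WP * depth * 10
Step 2: Water = 0.16 * 38 * 10
Step 3: Water = 60.8 mm

60.8


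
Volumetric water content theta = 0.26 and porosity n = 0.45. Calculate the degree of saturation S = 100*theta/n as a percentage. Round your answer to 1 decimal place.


Step 1: S = 100 * theta_v / n
Step 2: S = 100 * 0.26 / 0.45
Step 3: S = 57.8%

57.8


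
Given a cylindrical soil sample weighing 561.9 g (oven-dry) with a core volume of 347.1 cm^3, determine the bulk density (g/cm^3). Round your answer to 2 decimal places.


Step 1: Identify the formula: BD = dry mass / volume
Step 2: Substitute values: BD = 561.9 / 347.1
Step 3: BD = 1.62 g/cm^3

1.62


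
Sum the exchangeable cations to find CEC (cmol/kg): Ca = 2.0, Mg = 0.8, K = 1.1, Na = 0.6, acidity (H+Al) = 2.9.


Step 1: CEC = Ca + Mg + K + Na + (H+Al)
Step 2: CEC = 2.0 + 0.8 + 1.1 + 0.6 + 2.9
Step 3: CEC = 7.4 cmol/kg

7.4


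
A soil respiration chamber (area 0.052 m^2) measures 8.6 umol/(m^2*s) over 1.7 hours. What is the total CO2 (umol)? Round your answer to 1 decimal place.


Step 1: Convert time to seconds: 1.7 hr * 3600 = 6120.0 s
Step 2: Total = flux * area * time_s
Step 3: Total = 8.6 * 0.052 * 6120.0
Step 4: Total = 2736.9 umol

2736.9


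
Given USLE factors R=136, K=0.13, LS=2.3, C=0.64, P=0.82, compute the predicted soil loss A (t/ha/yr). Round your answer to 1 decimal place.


Step 1: A = R * K * LS * C * P
Step 2: R * K = 136 * 0.13 = 17.68
Step 3: (R*K) * LS = 17.68 * 2.3 = 40.664
Step 4: * C * P = 40.664 * 0.64 * 0.82 = 21.3
Step 5: A = 21.3 t/(ha*yr)

21.3


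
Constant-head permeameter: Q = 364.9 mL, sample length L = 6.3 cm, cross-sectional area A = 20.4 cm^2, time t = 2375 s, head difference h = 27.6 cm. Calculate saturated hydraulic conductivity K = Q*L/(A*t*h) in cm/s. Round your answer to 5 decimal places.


Step 1: K = Q * L / (A * t * h)
Step 2: Numerator = 364.9 * 6.3 = 2298.87
Step 3: Denominator = 20.4 * 2375 * 27.6 = 1337220.0
Step 4: K = 2298.87 / 1337220.0 = 0.00172 cm/s

0.00172


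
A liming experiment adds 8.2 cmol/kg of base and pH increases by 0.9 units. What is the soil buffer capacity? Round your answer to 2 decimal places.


Step 1: BC = change in base / change in pH
Step 2: BC = 8.2 / 0.9
Step 3: BC = 9.11 cmol/(kg*pH unit)

9.11


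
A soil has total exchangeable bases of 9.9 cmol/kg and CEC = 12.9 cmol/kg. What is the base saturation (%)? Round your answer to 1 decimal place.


Step 1: BS = 100 * (sum of bases) / CEC
Step 2: BS = 100 * 9.9 / 12.9
Step 3: BS = 76.7%

76.7


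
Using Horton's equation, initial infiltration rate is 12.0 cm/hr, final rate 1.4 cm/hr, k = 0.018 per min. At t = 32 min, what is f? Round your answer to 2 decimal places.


Step 1: f = fc + (f0 - fc) * exp(-k * t)
Step 2: exp(-0.018 * 32) = 0.562142
Step 3: f = 1.4 + (12.0 - 1.4) * 0.562142
Step 4: f = 1.4 + 10.6 * 0.562142
Step 5: f = 7.36 cm/hr

7.36


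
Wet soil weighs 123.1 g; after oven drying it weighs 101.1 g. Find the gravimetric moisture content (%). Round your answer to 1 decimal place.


Step 1: Water mass = wet - dry = 123.1 - 101.1 = 22.0 g
Step 2: w = 100 * water mass / dry mass
Step 3: w = 100 * 22.0 / 101.1 = 21.8%

21.8


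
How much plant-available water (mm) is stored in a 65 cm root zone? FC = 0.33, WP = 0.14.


Step 1: Available water = (FC - WP) * depth * 10
Step 2: AW = (0.33 - 0.14) * 65 * 10
Step 3: AW = 0.19 * 65 * 10
Step 4: AW = 123.5 mm

123.5


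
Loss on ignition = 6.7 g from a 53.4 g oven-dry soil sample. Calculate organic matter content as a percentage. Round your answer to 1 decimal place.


Step 1: OM% = 100 * LOI / sample mass
Step 2: OM = 100 * 6.7 / 53.4
Step 3: OM = 12.5%

12.5


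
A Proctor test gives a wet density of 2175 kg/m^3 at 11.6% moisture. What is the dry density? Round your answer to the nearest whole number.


Step 1: Dry density = wet density / (1 + w/100)
Step 2: Dry density = 2175 / (1 + 11.6/100)
Step 3: Dry density = 2175 / 1.116
Step 4: Dry density = 1949 kg/m^3

1949


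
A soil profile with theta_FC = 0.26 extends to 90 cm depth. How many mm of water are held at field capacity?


Step 1: Water (mm) = theta_FC * depth (cm) * 10
Step 2: Water = 0.26 * 90 * 10
Step 3: Water = 234.0 mm

234.0


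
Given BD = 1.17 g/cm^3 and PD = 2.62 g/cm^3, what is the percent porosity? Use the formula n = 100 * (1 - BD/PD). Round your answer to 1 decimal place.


Step 1: Formula: n = 100 * (1 - BD / PD)
Step 2: n = 100 * (1 - 1.17 / 2.62)
Step 3: n = 100 * (1 - 0.44656)
Step 4: n = 55.3%

55.3


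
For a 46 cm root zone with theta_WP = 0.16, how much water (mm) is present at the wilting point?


Step 1: Water (mm) = theta_WP * depth * 10
Step 2: Water = 0.16 * 46 * 10
Step 3: Water = 73.6 mm

73.6


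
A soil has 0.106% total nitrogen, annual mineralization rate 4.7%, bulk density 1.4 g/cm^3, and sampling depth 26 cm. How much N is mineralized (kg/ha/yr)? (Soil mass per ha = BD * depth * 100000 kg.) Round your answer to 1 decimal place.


Step 1: Soil mass per ha = BD * depth * 100000 = 1.4 * 26 * 100000 = 3640000 kg
Step 2: Total N pool = soil mass * N%/100 = 3640000 * 0.106/100 = 3858.4 kg/ha
Step 3: N mineralized = N pool * rate%/100 = 3858.4 * 4.7/100 = 181.3 kg/ha/yr

181.3


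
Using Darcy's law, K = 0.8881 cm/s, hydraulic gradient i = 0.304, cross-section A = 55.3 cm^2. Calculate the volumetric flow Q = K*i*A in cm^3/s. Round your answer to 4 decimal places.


Step 1: Apply Darcy's law: Q = K * i * A
Step 2: Q = 0.8881 * 0.304 * 55.3
Step 3: Q = 14.93 cm^3/s

14.93


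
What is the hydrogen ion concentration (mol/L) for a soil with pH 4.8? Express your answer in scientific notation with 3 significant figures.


Step 1: [H+] = 10^(-pH)
Step 2: [H+] = 10^(-4.8)
Step 3: [H+] = 1.58e-05 mol/L

1.58e-05


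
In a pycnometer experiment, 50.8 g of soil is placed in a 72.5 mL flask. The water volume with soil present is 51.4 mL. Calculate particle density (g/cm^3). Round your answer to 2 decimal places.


Step 1: Volume of solids = flask volume - water volume with soil
Step 2: V_solids = 72.5 - 51.4 = 21.1 mL
Step 3: Particle density = mass / V_solids = 50.8 / 21.1 = 2.41 g/cm^3

2.41


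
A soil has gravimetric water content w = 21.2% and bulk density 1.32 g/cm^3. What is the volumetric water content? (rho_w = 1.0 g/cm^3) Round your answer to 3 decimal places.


Step 1: theta = (w / 100) * BD / rho_w
Step 2: theta = (21.2 / 100) * 1.32 / 1.0
Step 3: theta = 0.212 * 1.32
Step 4: theta = 0.28

0.28


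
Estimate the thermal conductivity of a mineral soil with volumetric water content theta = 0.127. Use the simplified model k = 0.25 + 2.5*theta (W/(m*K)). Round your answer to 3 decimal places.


Step 1: k = 0.25 + 2.5 * theta
Step 2: k = 0.25 + 2.5 * 0.127
Step 3: k = 0.25 + 0.318
Step 4: k = 0.568 W/(m*K)

0.568


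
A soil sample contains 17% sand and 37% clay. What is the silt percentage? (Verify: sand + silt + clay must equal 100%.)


Step 1: sand + silt + clay = 100%
Step 2: silt = 100 - sand - clay
Step 3: silt = 100 - 17 - 37
Step 4: silt = 46%

46


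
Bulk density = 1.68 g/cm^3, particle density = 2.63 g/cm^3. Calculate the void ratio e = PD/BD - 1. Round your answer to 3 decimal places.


Step 1: e = PD / BD - 1
Step 2: e = 2.63 / 1.68 - 1
Step 3: e = 1.56548 - 1
Step 4: e = 0.565

0.565


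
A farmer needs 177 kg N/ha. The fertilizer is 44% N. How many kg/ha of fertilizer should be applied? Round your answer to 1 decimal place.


Step 1: Fertilizer rate = target N / (N content / 100)
Step 2: Rate = 177 / (44 / 100)
Step 3: Rate = 177 / 0.44
Step 4: Rate = 402.3 kg/ha

402.3


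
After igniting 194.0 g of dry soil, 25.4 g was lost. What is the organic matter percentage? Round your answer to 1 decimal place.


Step 1: OM% = 100 * LOI / sample mass
Step 2: OM = 100 * 25.4 / 194.0
Step 3: OM = 13.1%

13.1


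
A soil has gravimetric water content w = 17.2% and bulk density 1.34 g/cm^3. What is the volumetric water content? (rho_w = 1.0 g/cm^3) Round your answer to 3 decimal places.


Step 1: theta = (w / 100) * BD / rho_w
Step 2: theta = (17.2 / 100) * 1.34 / 1.0
Step 3: theta = 0.172 * 1.34
Step 4: theta = 0.23

0.23


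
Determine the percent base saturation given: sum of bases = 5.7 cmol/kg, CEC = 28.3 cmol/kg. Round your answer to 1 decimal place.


Step 1: BS = 100 * (sum of bases) / CEC
Step 2: BS = 100 * 5.7 / 28.3
Step 3: BS = 20.1%

20.1


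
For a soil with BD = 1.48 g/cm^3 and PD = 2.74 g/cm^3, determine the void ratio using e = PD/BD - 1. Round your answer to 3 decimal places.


Step 1: e = PD / BD - 1
Step 2: e = 2.74 / 1.48 - 1
Step 3: e = 1.85135 - 1
Step 4: e = 0.851

0.851


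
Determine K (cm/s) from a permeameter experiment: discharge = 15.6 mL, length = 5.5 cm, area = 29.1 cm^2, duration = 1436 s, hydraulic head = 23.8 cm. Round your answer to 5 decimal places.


Step 1: K = Q * L / (A * t * h)
Step 2: Numerator = 15.6 * 5.5 = 85.8
Step 3: Denominator = 29.1 * 1436 * 23.8 = 994544.88
Step 4: K = 85.8 / 994544.88 = 0.00009 cm/s

0.00009


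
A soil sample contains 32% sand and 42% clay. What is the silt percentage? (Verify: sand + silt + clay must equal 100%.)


Step 1: sand + silt + clay = 100%
Step 2: silt = 100 - sand - clay
Step 3: silt = 100 - 32 - 42
Step 4: silt = 26%

26


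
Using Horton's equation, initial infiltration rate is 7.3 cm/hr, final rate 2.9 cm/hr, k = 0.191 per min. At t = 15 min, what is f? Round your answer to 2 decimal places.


Step 1: f = fc + (f0 - fc) * exp(-k * t)
Step 2: exp(-0.191 * 15) = 0.056983
Step 3: f = 2.9 + (7.3 - 2.9) * 0.056983
Step 4: f = 2.9 + 4.4 * 0.056983
Step 5: f = 3.15 cm/hr

3.15


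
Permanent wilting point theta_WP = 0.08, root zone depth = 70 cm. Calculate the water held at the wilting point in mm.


Step 1: Water (mm) = theta_WP * depth * 10
Step 2: Water = 0.08 * 70 * 10
Step 3: Water = 56.0 mm

56.0


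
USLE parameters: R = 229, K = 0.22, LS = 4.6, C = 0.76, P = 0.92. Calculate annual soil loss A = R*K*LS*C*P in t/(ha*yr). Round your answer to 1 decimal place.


Step 1: A = R * K * LS * C * P
Step 2: R * K = 229 * 0.22 = 50.38
Step 3: (R*K) * LS = 50.38 * 4.6 = 231.748
Step 4: * C * P = 231.748 * 0.76 * 0.92 = 162.0
Step 5: A = 162.0 t/(ha*yr)

162.0


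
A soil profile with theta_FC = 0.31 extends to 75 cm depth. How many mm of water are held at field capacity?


Step 1: Water (mm) = theta_FC * depth (cm) * 10
Step 2: Water = 0.31 * 75 * 10
Step 3: Water = 232.5 mm

232.5


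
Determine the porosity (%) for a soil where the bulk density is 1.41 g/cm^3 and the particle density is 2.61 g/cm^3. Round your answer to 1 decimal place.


Step 1: Formula: n = 100 * (1 - BD / PD)
Step 2: n = 100 * (1 - 1.41 / 2.61)
Step 3: n = 100 * (1 - 0.54023)
Step 4: n = 46.0%

46.0


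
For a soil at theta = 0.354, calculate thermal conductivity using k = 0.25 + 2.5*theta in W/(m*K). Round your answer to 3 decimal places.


Step 1: k = 0.25 + 2.5 * theta
Step 2: k = 0.25 + 2.5 * 0.354
Step 3: k = 0.25 + 0.885
Step 4: k = 1.135 W/(m*K)

1.135


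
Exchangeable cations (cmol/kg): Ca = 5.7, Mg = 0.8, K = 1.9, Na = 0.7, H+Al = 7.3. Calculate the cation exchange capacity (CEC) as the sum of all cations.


Step 1: CEC = Ca + Mg + K + Na + (H+Al)
Step 2: CEC = 5.7 + 0.8 + 1.9 + 0.7 + 7.3
Step 3: CEC = 16.4 cmol/kg

16.4


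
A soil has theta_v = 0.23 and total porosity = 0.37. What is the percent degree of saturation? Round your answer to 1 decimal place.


Step 1: S = 100 * theta_v / n
Step 2: S = 100 * 0.23 / 0.37
Step 3: S = 62.2%

62.2


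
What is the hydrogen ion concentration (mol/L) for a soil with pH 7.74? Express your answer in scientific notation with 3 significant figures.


Step 1: [H+] = 10^(-pH)
Step 2: [H+] = 10^(-7.74)
Step 3: [H+] = 1.82e-08 mol/L

1.82e-08


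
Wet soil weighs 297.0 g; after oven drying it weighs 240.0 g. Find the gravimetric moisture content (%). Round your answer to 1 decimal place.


Step 1: Water mass = wet - dry = 297.0 - 240.0 = 57.0 g
Step 2: w = 100 * water mass / dry mass
Step 3: w = 100 * 57.0 / 240.0 = 23.8%

23.8


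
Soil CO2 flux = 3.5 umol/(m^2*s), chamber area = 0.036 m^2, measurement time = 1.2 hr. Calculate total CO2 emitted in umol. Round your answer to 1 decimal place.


Step 1: Convert time to seconds: 1.2 hr * 3600 = 4320.0 s
Step 2: Total = flux * area * time_s
Step 3: Total = 3.5 * 0.036 * 4320.0
Step 4: Total = 544.3 umol

544.3


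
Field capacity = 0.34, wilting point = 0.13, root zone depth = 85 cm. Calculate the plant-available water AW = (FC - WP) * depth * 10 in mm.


Step 1: Available water = (FC - WP) * depth * 10
Step 2: AW = (0.34 - 0.13) * 85 * 10
Step 3: AW = 0.21 * 85 * 10
Step 4: AW = 178.5 mm

178.5


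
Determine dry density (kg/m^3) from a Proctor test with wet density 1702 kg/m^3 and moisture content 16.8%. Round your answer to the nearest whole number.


Step 1: Dry density = wet density / (1 + w/100)
Step 2: Dry density = 1702 / (1 + 16.8/100)
Step 3: Dry density = 1702 / 1.168
Step 4: Dry density = 1457 kg/m^3

1457


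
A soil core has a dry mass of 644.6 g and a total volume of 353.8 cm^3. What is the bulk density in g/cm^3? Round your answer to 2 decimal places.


Step 1: Identify the formula: BD = dry mass / volume
Step 2: Substitute values: BD = 644.6 / 353.8
Step 3: BD = 1.82 g/cm^3

1.82


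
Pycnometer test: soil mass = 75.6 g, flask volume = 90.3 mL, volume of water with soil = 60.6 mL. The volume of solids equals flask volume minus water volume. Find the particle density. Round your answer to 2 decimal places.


Step 1: Volume of solids = flask volume - water volume with soil
Step 2: V_solids = 90.3 - 60.6 = 29.7 mL
Step 3: Particle density = mass / V_solids = 75.6 / 29.7 = 2.55 g/cm^3

2.55


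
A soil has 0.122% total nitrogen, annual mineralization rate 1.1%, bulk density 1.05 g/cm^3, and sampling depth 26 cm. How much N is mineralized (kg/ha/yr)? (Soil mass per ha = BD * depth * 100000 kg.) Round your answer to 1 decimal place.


Step 1: Soil mass per ha = BD * depth * 100000 = 1.05 * 26 * 100000 = 2730000 kg
Step 2: Total N pool = soil mass * N%/100 = 2730000 * 0.122/100 = 3330.6 kg/ha
Step 3: N mineralized = N pool * rate%/100 = 3330.6 * 1.1/100 = 36.6 kg/ha/yr

36.6


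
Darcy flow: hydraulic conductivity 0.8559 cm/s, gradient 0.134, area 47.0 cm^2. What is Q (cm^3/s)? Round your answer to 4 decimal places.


Step 1: Apply Darcy's law: Q = K * i * A
Step 2: Q = 0.8559 * 0.134 * 47.0
Step 3: Q = 5.3905 cm^3/s

5.3905


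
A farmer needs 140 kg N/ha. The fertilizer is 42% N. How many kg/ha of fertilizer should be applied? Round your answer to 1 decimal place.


Step 1: Fertilizer rate = target N / (N content / 100)
Step 2: Rate = 140 / (42 / 100)
Step 3: Rate = 140 / 0.42
Step 4: Rate = 333.3 kg/ha

333.3


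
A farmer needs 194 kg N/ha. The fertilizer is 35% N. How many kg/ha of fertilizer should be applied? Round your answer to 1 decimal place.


Step 1: Fertilizer rate = target N / (N content / 100)
Step 2: Rate = 194 / (35 / 100)
Step 3: Rate = 194 / 0.35
Step 4: Rate = 554.3 kg/ha

554.3


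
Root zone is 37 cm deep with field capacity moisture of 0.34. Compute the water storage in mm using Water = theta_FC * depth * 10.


Step 1: Water (mm) = theta_FC * depth (cm) * 10
Step 2: Water = 0.34 * 37 * 10
Step 3: Water = 125.8 mm

125.8


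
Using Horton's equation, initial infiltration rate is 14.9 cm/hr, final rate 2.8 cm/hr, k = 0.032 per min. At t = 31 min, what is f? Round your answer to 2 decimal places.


Step 1: f = fc + (f0 - fc) * exp(-k * t)
Step 2: exp(-0.032 * 31) = 0.370834
Step 3: f = 2.8 + (14.9 - 2.8) * 0.370834
Step 4: f = 2.8 + 12.1 * 0.370834
Step 5: f = 7.29 cm/hr

7.29


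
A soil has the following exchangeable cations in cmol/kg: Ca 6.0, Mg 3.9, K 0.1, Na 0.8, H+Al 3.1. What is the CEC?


Step 1: CEC = Ca + Mg + K + Na + (H+Al)
Step 2: CEC = 6.0 + 3.9 + 0.1 + 0.8 + 3.1
Step 3: CEC = 13.9 cmol/kg

13.9


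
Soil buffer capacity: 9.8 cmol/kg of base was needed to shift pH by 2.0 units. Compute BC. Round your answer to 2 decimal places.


Step 1: BC = change in base / change in pH
Step 2: BC = 9.8 / 2.0
Step 3: BC = 4.9 cmol/(kg*pH unit)

4.9


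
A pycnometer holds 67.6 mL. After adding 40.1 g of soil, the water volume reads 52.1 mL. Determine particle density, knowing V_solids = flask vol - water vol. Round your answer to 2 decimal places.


Step 1: Volume of solids = flask volume - water volume with soil
Step 2: V_solids = 67.6 - 52.1 = 15.5 mL
Step 3: Particle density = mass / V_solids = 40.1 / 15.5 = 2.59 g/cm^3

2.59


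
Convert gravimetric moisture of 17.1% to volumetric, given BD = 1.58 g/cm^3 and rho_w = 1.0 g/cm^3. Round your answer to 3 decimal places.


Step 1: theta = (w / 100) * BD / rho_w
Step 2: theta = (17.1 / 100) * 1.58 / 1.0
Step 3: theta = 0.171 * 1.58
Step 4: theta = 0.27

0.27


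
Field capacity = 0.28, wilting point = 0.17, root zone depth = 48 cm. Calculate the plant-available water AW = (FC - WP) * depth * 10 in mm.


Step 1: Available water = (FC - WP) * depth * 10
Step 2: AW = (0.28 - 0.17) * 48 * 10
Step 3: AW = 0.11 * 48 * 10
Step 4: AW = 52.8 mm

52.8


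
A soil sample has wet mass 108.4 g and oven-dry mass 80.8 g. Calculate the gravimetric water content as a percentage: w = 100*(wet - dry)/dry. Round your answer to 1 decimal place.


Step 1: Water mass = wet - dry = 108.4 - 80.8 = 27.6 g
Step 2: w = 100 * water mass / dry mass
Step 3: w = 100 * 27.6 / 80.8 = 34.2%

34.2


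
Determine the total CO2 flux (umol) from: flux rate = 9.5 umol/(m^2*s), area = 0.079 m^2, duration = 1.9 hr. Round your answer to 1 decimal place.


Step 1: Convert time to seconds: 1.9 hr * 3600 = 6840.0 s
Step 2: Total = flux * area * time_s
Step 3: Total = 9.5 * 0.079 * 6840.0
Step 4: Total = 5133.4 umol

5133.4


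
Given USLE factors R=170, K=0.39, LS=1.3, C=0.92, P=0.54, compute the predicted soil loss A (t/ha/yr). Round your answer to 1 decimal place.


Step 1: A = R * K * LS * C * P
Step 2: R * K = 170 * 0.39 = 66.3
Step 3: (R*K) * LS = 66.3 * 1.3 = 86.19
Step 4: * C * P = 86.19 * 0.92 * 0.54 = 42.8
Step 5: A = 42.8 t/(ha*yr)

42.8


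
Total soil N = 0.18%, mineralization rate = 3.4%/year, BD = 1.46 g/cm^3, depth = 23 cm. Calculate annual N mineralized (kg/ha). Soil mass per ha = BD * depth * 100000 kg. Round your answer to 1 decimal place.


Step 1: Soil mass per ha = BD * depth * 100000 = 1.46 * 23 * 100000 = 3358000 kg
Step 2: Total N pool = soil mass * N%/100 = 3358000 * 0.18/100 = 6044.4 kg/ha
Step 3: N mineralized = N pool * rate%/100 = 6044.4 * 3.4/100 = 205.5 kg/ha/yr

205.5


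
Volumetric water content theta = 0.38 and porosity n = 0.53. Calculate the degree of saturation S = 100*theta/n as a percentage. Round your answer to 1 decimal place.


Step 1: S = 100 * theta_v / n
Step 2: S = 100 * 0.38 / 0.53
Step 3: S = 71.7%

71.7


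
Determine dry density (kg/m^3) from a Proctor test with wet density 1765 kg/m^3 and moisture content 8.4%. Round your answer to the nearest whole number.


Step 1: Dry density = wet density / (1 + w/100)
Step 2: Dry density = 1765 / (1 + 8.4/100)
Step 3: Dry density = 1765 / 1.084
Step 4: Dry density = 1628 kg/m^3

1628


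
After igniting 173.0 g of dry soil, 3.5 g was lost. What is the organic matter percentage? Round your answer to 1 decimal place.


Step 1: OM% = 100 * LOI / sample mass
Step 2: OM = 100 * 3.5 / 173.0
Step 3: OM = 2.0%

2.0


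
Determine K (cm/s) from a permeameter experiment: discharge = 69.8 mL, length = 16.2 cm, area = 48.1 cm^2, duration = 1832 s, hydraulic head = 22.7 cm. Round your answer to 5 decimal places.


Step 1: K = Q * L / (A * t * h)
Step 2: Numerator = 69.8 * 16.2 = 1130.76
Step 3: Denominator = 48.1 * 1832 * 22.7 = 2000305.84
Step 4: K = 1130.76 / 2000305.84 = 0.00057 cm/s

0.00057


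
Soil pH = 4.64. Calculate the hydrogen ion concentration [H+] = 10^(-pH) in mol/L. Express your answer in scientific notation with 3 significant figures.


Step 1: [H+] = 10^(-pH)
Step 2: [H+] = 10^(-4.64)
Step 3: [H+] = 2.29e-05 mol/L

2.29e-05


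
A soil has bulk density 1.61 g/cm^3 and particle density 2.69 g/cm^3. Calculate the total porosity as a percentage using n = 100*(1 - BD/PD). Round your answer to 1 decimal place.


Step 1: Formula: n = 100 * (1 - BD / PD)
Step 2: n = 100 * (1 - 1.61 / 2.69)
Step 3: n = 100 * (1 - 0.59851)
Step 4: n = 40.1%

40.1


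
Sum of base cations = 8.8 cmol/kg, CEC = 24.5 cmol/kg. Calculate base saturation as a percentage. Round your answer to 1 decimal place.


Step 1: BS = 100 * (sum of bases) / CEC
Step 2: BS = 100 * 8.8 / 24.5
Step 3: BS = 35.9%

35.9


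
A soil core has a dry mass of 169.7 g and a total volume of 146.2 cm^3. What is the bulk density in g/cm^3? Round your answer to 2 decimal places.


Step 1: Identify the formula: BD = dry mass / volume
Step 2: Substitute values: BD = 169.7 / 146.2
Step 3: BD = 1.16 g/cm^3

1.16


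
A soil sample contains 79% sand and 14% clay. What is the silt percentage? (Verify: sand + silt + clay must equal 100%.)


Step 1: sand + silt + clay = 100%
Step 2: silt = 100 - sand - clay
Step 3: silt = 100 - 79 - 14
Step 4: silt = 7%

7


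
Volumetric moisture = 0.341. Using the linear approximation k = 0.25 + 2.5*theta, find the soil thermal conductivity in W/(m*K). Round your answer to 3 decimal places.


Step 1: k = 0.25 + 2.5 * theta
Step 2: k = 0.25 + 2.5 * 0.341
Step 3: k = 0.25 + 0.853
Step 4: k = 1.103 W/(m*K)

1.103


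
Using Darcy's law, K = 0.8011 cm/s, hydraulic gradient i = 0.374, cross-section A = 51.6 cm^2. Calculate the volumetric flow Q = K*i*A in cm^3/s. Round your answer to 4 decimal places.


Step 1: Apply Darcy's law: Q = K * i * A
Step 2: Q = 0.8011 * 0.374 * 51.6
Step 3: Q = 15.4599 cm^3/s

15.4599


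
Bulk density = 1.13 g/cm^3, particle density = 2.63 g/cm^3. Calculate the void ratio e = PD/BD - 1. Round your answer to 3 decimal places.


Step 1: e = PD / BD - 1
Step 2: e = 2.63 / 1.13 - 1
Step 3: e = 2.32743 - 1
Step 4: e = 1.327

1.327


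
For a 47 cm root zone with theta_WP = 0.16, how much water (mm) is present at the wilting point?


Step 1: Water (mm) = theta_WP * depth * 10
Step 2: Water = 0.16 * 47 * 10
Step 3: Water = 75.2 mm

75.2


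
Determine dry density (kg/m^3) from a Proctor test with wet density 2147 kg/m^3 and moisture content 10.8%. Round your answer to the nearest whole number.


Step 1: Dry density = wet density / (1 + w/100)
Step 2: Dry density = 2147 / (1 + 10.8/100)
Step 3: Dry density = 2147 / 1.108
Step 4: Dry density = 1938 kg/m^3

1938


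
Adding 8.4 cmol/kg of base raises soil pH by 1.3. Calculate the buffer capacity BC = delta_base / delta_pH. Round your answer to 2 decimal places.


Step 1: BC = change in base / change in pH
Step 2: BC = 8.4 / 1.3
Step 3: BC = 6.46 cmol/(kg*pH unit)

6.46


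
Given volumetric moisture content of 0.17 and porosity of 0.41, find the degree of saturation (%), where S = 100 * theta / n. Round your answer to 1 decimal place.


Step 1: S = 100 * theta_v / n
Step 2: S = 100 * 0.17 / 0.41
Step 3: S = 41.5%

41.5


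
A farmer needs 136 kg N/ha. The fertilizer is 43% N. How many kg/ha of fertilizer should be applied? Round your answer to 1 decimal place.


Step 1: Fertilizer rate = target N / (N content / 100)
Step 2: Rate = 136 / (43 / 100)
Step 3: Rate = 136 / 0.43
Step 4: Rate = 316.3 kg/ha

316.3


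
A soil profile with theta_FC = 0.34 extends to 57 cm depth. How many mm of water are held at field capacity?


Step 1: Water (mm) = theta_FC * depth (cm) * 10
Step 2: Water = 0.34 * 57 * 10
Step 3: Water = 193.8 mm

193.8


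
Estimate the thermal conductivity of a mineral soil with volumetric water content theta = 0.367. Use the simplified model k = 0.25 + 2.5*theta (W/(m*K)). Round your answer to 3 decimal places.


Step 1: k = 0.25 + 2.5 * theta
Step 2: k = 0.25 + 2.5 * 0.367
Step 3: k = 0.25 + 0.918
Step 4: k = 1.168 W/(m*K)

1.168


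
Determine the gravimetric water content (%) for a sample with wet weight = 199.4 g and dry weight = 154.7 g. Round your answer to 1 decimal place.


Step 1: Water mass = wet - dry = 199.4 - 154.7 = 44.7 g
Step 2: w = 100 * water mass / dry mass
Step 3: w = 100 * 44.7 / 154.7 = 28.9%

28.9


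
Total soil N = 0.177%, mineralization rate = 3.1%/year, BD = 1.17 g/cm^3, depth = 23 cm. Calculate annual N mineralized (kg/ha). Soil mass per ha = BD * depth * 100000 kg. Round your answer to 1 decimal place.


Step 1: Soil mass per ha = BD * depth * 100000 = 1.17 * 23 * 100000 = 2691000 kg
Step 2: Total N pool = soil mass * N%/100 = 2691000 * 0.177/100 = 4763.07 kg/ha
Step 3: N mineralized = N pool * rate%/100 = 4763.07 * 3.1/100 = 147.7 kg/ha/yr

147.7


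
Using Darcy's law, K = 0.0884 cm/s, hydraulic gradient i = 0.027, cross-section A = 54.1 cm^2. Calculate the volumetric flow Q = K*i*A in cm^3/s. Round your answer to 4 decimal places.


Step 1: Apply Darcy's law: Q = K * i * A
Step 2: Q = 0.0884 * 0.027 * 54.1
Step 3: Q = 0.1291 cm^3/s

0.1291


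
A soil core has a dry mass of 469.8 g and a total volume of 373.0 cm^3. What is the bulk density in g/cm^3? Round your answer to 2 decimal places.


Step 1: Identify the formula: BD = dry mass / volume
Step 2: Substitute values: BD = 469.8 / 373.0
Step 3: BD = 1.26 g/cm^3

1.26


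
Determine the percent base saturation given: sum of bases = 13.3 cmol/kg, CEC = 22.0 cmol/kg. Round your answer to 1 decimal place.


Step 1: BS = 100 * (sum of bases) / CEC
Step 2: BS = 100 * 13.3 / 22.0
Step 3: BS = 60.5%

60.5


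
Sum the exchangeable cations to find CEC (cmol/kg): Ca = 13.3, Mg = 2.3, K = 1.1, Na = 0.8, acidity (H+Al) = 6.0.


Step 1: CEC = Ca + Mg + K + Na + (H+Al)
Step 2: CEC = 13.3 + 2.3 + 1.1 + 0.8 + 6.0
Step 3: CEC = 23.5 cmol/kg

23.5


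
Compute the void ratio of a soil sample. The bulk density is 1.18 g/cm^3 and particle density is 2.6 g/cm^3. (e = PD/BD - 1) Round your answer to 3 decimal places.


Step 1: e = PD / BD - 1
Step 2: e = 2.6 / 1.18 - 1
Step 3: e = 2.20339 - 1
Step 4: e = 1.203

1.203


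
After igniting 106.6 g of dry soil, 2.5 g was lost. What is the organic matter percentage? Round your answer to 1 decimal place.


Step 1: OM% = 100 * LOI / sample mass
Step 2: OM = 100 * 2.5 / 106.6
Step 3: OM = 2.3%

2.3


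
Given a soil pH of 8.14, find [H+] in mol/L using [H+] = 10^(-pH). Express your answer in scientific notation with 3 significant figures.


Step 1: [H+] = 10^(-pH)
Step 2: [H+] = 10^(-8.14)
Step 3: [H+] = 7.24e-09 mol/L

7.24e-09


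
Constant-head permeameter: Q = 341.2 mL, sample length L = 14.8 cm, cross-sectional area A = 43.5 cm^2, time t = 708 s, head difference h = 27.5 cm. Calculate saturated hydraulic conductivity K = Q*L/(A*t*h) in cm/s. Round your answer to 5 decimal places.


Step 1: K = Q * L / (A * t * h)
Step 2: Numerator = 341.2 * 14.8 = 5049.76
Step 3: Denominator = 43.5 * 708 * 27.5 = 846945.0
Step 4: K = 5049.76 / 846945.0 = 0.00596 cm/s

0.00596


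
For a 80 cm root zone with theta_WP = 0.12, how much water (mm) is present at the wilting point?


Step 1: Water (mm) = theta_WP * depth * 10
Step 2: Water = 0.12 * 80 * 10
Step 3: Water = 96.0 mm

96.0


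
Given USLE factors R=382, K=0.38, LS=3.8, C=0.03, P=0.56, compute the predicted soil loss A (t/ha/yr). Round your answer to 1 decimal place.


Step 1: A = R * K * LS * C * P
Step 2: R * K = 382 * 0.38 = 145.16
Step 3: (R*K) * LS = 145.16 * 3.8 = 551.608
Step 4: * C * P = 551.608 * 0.03 * 0.56 = 9.3
Step 5: A = 9.3 t/(ha*yr)

9.3


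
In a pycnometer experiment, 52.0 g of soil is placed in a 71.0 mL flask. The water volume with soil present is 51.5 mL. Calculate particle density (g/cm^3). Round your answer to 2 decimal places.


Step 1: Volume of solids = flask volume - water volume with soil
Step 2: V_solids = 71.0 - 51.5 = 19.5 mL
Step 3: Particle density = mass / V_solids = 52.0 / 19.5 = 2.67 g/cm^3

2.67


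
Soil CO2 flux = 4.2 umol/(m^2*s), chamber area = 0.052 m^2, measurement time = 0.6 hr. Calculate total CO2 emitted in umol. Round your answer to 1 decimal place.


Step 1: Convert time to seconds: 0.6 hr * 3600 = 2160.0 s
Step 2: Total = flux * area * time_s
Step 3: Total = 4.2 * 0.052 * 2160.0
Step 4: Total = 471.7 umol

471.7


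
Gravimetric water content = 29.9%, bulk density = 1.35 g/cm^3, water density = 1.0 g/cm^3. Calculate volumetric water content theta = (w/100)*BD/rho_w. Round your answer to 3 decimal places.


Step 1: theta = (w / 100) * BD / rho_w
Step 2: theta = (29.9 / 100) * 1.35 / 1.0
Step 3: theta = 0.299 * 1.35
Step 4: theta = 0.404

0.404


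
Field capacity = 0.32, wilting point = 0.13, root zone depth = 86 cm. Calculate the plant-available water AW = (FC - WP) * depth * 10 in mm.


Step 1: Available water = (FC - WP) * depth * 10
Step 2: AW = (0.32 - 0.13) * 86 * 10
Step 3: AW = 0.19 * 86 * 10
Step 4: AW = 163.4 mm

163.4


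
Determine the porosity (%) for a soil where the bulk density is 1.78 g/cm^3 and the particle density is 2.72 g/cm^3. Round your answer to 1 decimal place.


Step 1: Formula: n = 100 * (1 - BD / PD)
Step 2: n = 100 * (1 - 1.78 / 2.72)
Step 3: n = 100 * (1 - 0.65441)
Step 4: n = 34.6%

34.6


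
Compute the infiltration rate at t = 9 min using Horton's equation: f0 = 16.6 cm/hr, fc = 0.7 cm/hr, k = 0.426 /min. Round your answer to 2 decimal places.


Step 1: f = fc + (f0 - fc) * exp(-k * t)
Step 2: exp(-0.426 * 9) = 0.021623
Step 3: f = 0.7 + (16.6 - 0.7) * 0.021623
Step 4: f = 0.7 + 15.9 * 0.021623
Step 5: f = 1.04 cm/hr

1.04


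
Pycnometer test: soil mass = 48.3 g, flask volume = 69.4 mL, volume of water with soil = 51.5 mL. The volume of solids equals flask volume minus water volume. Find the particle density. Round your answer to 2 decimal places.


Step 1: Volume of solids = flask volume - water volume with soil
Step 2: V_solids = 69.4 - 51.5 = 17.9 mL
Step 3: Particle density = mass / V_solids = 48.3 / 17.9 = 2.7 g/cm^3

2.7


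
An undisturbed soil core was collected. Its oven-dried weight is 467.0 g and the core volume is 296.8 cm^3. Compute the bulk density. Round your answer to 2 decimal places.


Step 1: Identify the formula: BD = dry mass / volume
Step 2: Substitute values: BD = 467.0 / 296.8
Step 3: BD = 1.57 g/cm^3

1.57


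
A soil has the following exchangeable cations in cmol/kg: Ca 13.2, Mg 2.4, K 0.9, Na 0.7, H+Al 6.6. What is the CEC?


Step 1: CEC = Ca + Mg + K + Na + (H+Al)
Step 2: CEC = 13.2 + 2.4 + 0.9 + 0.7 + 6.6
Step 3: CEC = 23.8 cmol/kg

23.8


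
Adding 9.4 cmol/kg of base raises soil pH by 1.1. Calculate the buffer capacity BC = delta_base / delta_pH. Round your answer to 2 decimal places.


Step 1: BC = change in base / change in pH
Step 2: BC = 9.4 / 1.1
Step 3: BC = 8.55 cmol/(kg*pH unit)

8.55


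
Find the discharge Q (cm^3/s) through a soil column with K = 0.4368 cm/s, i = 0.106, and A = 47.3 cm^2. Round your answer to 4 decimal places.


Step 1: Apply Darcy's law: Q = K * i * A
Step 2: Q = 0.4368 * 0.106 * 47.3
Step 3: Q = 2.19 cm^3/s

2.19


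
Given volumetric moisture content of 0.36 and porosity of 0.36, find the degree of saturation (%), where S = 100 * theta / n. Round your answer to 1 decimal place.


Step 1: S = 100 * theta_v / n
Step 2: S = 100 * 0.36 / 0.36
Step 3: S = 100.0%

100.0


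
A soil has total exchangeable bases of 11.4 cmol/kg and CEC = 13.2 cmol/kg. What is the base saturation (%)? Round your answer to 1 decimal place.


Step 1: BS = 100 * (sum of bases) / CEC
Step 2: BS = 100 * 11.4 / 13.2
Step 3: BS = 86.4%

86.4


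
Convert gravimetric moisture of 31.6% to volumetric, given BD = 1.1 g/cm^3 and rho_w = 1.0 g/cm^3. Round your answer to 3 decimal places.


Step 1: theta = (w / 100) * BD / rho_w
Step 2: theta = (31.6 / 100) * 1.1 / 1.0
Step 3: theta = 0.316 * 1.1
Step 4: theta = 0.348

0.348


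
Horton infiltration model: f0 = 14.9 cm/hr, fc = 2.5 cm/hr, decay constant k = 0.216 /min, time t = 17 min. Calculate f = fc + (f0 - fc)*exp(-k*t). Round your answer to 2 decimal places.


Step 1: f = fc + (f0 - fc) * exp(-k * t)
Step 2: exp(-0.216 * 17) = 0.025426
Step 3: f = 2.5 + (14.9 - 2.5) * 0.025426
Step 4: f = 2.5 + 12.4 * 0.025426
Step 5: f = 2.82 cm/hr

2.82


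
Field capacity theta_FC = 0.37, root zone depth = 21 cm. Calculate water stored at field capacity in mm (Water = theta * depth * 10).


Step 1: Water (mm) = theta_FC * depth (cm) * 10
Step 2: Water = 0.37 * 21 * 10
Step 3: Water = 77.7 mm

77.7


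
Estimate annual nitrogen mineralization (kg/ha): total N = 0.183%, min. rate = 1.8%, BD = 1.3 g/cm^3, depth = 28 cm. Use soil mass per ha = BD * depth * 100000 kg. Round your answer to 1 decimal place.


Step 1: Soil mass per ha = BD * depth * 100000 = 1.3 * 28 * 100000 = 3640000 kg
Step 2: Total N pool = soil mass * N%/100 = 3640000 * 0.183/100 = 6661.2 kg/ha
Step 3: N mineralized = N pool * rate%/100 = 6661.2 * 1.8/100 = 119.9 kg/ha/yr

119.9


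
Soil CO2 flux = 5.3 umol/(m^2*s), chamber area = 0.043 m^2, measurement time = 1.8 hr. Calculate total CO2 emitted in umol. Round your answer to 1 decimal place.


Step 1: Convert time to seconds: 1.8 hr * 3600 = 6480.0 s
Step 2: Total = flux * area * time_s
Step 3: Total = 5.3 * 0.043 * 6480.0
Step 4: Total = 1476.8 umol

1476.8


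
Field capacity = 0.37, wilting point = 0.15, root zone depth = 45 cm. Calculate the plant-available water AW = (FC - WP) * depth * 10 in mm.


Step 1: Available water = (FC - WP) * depth * 10
Step 2: AW = (0.37 - 0.15) * 45 * 10
Step 3: AW = 0.22 * 45 * 10
Step 4: AW = 99.0 mm

99.0


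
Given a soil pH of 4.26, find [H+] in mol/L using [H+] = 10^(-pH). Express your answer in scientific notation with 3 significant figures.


Step 1: [H+] = 10^(-pH)
Step 2: [H+] = 10^(-4.26)
Step 3: [H+] = 5.50e-05 mol/L

5.50e-05


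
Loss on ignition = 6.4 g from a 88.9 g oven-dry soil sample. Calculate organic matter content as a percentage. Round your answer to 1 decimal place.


Step 1: OM% = 100 * LOI / sample mass
Step 2: OM = 100 * 6.4 / 88.9
Step 3: OM = 7.2%

7.2


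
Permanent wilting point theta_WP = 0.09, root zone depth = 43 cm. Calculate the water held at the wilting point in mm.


Step 1: Water (mm) = theta_WP * depth * 10
Step 2: Water = 0.09 * 43 * 10
Step 3: Water = 38.7 mm

38.7
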